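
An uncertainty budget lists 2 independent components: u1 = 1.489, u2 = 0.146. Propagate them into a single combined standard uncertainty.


uc = sqrt(1.489^2 + 0.146^2)
uc = sqrt(2.238437)
uc = 1.4961

1.4961


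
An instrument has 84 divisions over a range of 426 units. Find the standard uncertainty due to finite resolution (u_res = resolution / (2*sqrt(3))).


resolution = range / divisions
resolution = 426 / 84 = 5.0714286
u_res = resolution / (2*sqrt(3))
u_res = 5.0714286 / 3.4641016
u_res = 1.4640

1.4640


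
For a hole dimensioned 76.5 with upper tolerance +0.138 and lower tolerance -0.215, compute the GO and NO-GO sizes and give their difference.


GO = nominal - lower_tol (smallest hole = maximum material condition)
GO = 76.5 - 0.215 = 76.285
NO-GO = nominal + upper_tol (largest hole = least material condition)
NO-GO = 76.5 + 0.138 = 76.638
spread = NO-GO - GO = 76.638 - 76.285 = 0.3530

0.3530


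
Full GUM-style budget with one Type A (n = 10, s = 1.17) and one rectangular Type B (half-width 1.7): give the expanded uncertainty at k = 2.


u_A = s / sqrt(n) = 1.17 / sqrt(10) = 0.36998649
u_B = half_width / sqrt(3) = 1.7 / sqrt(3) = 0.98149546
uc = sqrt(u_A^2 + u_B^2) = sqrt(0.36998649^2 + 0.98149546^2) = 1.0489153
U = k * uc = 2 * 1.0489153
U = 2.0978

2.0978


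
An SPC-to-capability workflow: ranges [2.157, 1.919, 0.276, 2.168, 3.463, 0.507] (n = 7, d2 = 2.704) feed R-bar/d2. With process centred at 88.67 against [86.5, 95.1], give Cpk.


R_bar = (2.157 + 1.919 + 0.276 + 2.168 + 3.463 + 0.507) / 6 = 1.7483333
sigma = R_bar / d2 = 1.7483333 / 2.704 = 0.64657297
Cp = (USL - LSL)/(6*sigma) = (95.1 - 86.5)/(6*0.64657297) = 2.2168
Cpu = (95.1 - 88.67)/(3*0.64657297) = 3.3149
Cpl = (88.67 - 86.5)/(3*0.64657297) = 1.1187
Cpk = min(Cpu, Cpl) = 1.1187

1.1187


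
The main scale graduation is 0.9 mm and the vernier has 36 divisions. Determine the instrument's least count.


LC = MSD / n_div
= 0.9 / 36
= 0.0250

0.0250


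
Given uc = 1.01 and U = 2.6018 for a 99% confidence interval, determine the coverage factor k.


k = U / uc
k = 2.6018 / 1.01
k = 2.576

2.576


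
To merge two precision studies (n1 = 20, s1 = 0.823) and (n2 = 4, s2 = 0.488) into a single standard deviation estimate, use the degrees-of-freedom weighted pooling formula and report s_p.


s_p = sqrt(((n1-1)*s1^2 + (n2-1)*s2^2) / (n1+n2-2))
numerator = (20-1)*0.823^2 + (4-1)*0.488^2 = 12.869251 + 0.714432 = 13.583683
denominator = 20 + 4 - 2 = 22
s_p^2 = 13.583683 / 22 = 0.61744014
s_p = sqrt(0.61744014) = 0.7858

0.7858


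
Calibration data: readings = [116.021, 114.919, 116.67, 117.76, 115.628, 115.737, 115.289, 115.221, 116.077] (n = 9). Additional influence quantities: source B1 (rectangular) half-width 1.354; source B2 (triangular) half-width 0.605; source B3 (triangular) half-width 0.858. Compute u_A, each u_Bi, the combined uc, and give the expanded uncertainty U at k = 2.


mean = (116.021 + 114.919 + 116.67 + 117.76 + 115.628 + 115.737 + 115.289 + 115.221 + 116.077) / 9 = 115.9246667
s = sqrt(sum((x - mean)^2)/(n-1)) = 0.86532292
u_A = s / sqrt(n) = 0.86532292 / sqrt(9) = 0.28844097
u_B1 = 1.354 / sqrt(3) = 0.78173226
u_B2 = 0.605 / sqrt(6) = 0.24699022
u_B3 = 0.858 / sqrt(6) = 0.35027703
uc = sqrt(0.28844097^2 + 0.78173226^2 + 0.24699022^2 + 0.35027703^2) = 0.93701744
U = k * uc = 2 * 0.93701744
U = 1.8740

1.8740


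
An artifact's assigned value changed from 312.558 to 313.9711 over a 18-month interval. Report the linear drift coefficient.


rate = (v2 - v1) / months
= (313.9711 - 312.558) / 18
= 1.4131 / 18
= 0.0785

0.0785


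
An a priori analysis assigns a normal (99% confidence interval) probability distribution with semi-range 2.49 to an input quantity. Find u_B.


u_B = half_width / 2.576
u_B = 2.49 / 2.576
u_B = 0.9666

0.9666


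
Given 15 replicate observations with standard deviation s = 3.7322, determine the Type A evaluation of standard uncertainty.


u_A = s / sqrt(n)
u_A = 3.7322 / sqrt(15)
u_A = 3.7322 / 3.8729833
u_A = 0.9636

0.9636


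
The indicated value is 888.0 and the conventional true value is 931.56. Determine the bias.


Systematic error = measured - true
= 888.0 - 931.56
= -43.5600

-43.5600


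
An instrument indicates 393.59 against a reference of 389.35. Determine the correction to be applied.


Correction = standard - reading
= 389.35 - 393.59
= -4.2400

-4.2400


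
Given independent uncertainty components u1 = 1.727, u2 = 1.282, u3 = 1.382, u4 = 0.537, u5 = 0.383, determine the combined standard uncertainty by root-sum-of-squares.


uc = sqrt(1.727^2 + 1.282^2 + 1.382^2 + 0.537^2 + 0.383^2)
uc = sqrt(6.971035)
uc = 2.6403

2.6403


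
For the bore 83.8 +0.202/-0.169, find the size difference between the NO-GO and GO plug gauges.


GO = nominal - lower_tol (smallest hole = maximum material condition)
GO = 83.8 - 0.169 = 83.631
NO-GO = nominal + upper_tol (largest hole = least material condition)
NO-GO = 83.8 + 0.202 = 84.002
spread = NO-GO - GO = 84.002 - 83.631 = 0.3710

0.3710


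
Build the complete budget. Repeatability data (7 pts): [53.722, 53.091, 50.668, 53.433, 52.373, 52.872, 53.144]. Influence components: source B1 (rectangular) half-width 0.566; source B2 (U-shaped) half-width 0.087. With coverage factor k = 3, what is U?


mean = (53.722 + 53.091 + 50.668 + 53.433 + 52.373 + 52.872 + 53.144) / 7 = 52.75757143
s = sqrt(sum((x - mean)^2)/(n-1)) = 1.0144067
u_A = s / sqrt(n) = 1.0144067 / sqrt(7) = 0.38340969
u_B1 = 0.566 / sqrt(3) = 0.32678025
u_B2 = 0.087 / sqrt(2) = 0.06151829
uc = sqrt(0.38340969^2 + 0.32678025^2 + 0.06151829^2) = 0.50751633
U = k * uc = 3 * 0.50751633
U = 1.5225

1.5225


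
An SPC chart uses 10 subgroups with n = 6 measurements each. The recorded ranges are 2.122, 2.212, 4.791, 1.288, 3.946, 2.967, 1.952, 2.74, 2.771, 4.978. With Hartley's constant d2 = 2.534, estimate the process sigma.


R_bar = (2.122 + 2.212 + 4.791 + 1.288 + 3.946 + 2.967 + 1.952 + 2.74 + 2.771 + 4.978) / 10
R_bar = 29.767 / 10 = 2.9767
sigma_hat = R_bar / d2 = 2.9767 / 2.534 = 1.1747

1.1747


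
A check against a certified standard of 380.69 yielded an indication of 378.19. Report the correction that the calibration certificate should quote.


Correction = standard - reading
= 380.69 - 378.19
= 2.5000

2.5000


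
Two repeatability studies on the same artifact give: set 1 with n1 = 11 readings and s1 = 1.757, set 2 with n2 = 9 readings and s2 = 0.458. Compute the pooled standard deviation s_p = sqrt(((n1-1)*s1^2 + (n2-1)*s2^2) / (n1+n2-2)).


s_p = sqrt(((n1-1)*s1^2 + (n2-1)*s2^2) / (n1+n2-2))
numerator = (11-1)*1.757^2 + (9-1)*0.458^2 = 30.87049 + 1.678112 = 32.548602
denominator = 11 + 9 - 2 = 18
s_p^2 = 32.548602 / 18 = 1.8082557
s_p = sqrt(1.8082557) = 1.3447

1.3447


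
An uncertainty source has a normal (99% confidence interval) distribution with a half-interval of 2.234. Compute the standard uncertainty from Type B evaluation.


u_B = half_width / 2.576
u_B = 2.234 / 2.576
u_B = 0.8672

0.8672


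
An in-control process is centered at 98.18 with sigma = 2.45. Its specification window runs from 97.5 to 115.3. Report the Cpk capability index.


Cpu = (USL - mean) / (3*sigma) = (115.3 - 98.18) / (3*2.45) = 2.3293
Cpl = (mean - LSL) / (3*sigma) = (98.18 - 97.5) / (3*2.45) = 0.0925
Cpk = min(Cpu, Cpl) = 0.0925

0.0925


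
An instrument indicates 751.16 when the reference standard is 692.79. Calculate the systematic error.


Systematic error = measured - true
= 751.16 - 692.79
= 58.3700

58.3700


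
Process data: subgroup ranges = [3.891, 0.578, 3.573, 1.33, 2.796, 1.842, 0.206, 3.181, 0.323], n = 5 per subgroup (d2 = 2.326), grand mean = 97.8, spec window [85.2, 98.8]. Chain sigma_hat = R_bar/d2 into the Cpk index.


R_bar = (3.891 + 0.578 + 3.573 + 1.33 + 2.796 + 1.842 + 0.206 + 3.181 + 0.323) / 9 = 1.9688889
sigma = R_bar / d2 = 1.9688889 / 2.326 = 0.84646986
Cp = (USL - LSL)/(6*sigma) = (98.8 - 85.2)/(6*0.84646986) = 2.6778
Cpu = (98.8 - 97.8)/(3*0.84646986) = 0.3938
Cpl = (97.8 - 85.2)/(3*0.84646986) = 4.9618
Cpk = min(Cpu, Cpl) = 0.3938

0.3938


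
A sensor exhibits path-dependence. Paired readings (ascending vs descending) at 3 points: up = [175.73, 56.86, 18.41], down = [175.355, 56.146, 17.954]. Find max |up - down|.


|175.73 - 175.355| = 0.3750
|56.86 - 56.146| = 0.7140
|18.41 - 17.954| = 0.4560
hysteresis = max(diffs) = 0.7140

0.7140


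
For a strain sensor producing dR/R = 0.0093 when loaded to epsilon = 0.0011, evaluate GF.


GF = (dR/R) / epsilon
= 0.0093 / 0.0011
= 8.4545

8.4545


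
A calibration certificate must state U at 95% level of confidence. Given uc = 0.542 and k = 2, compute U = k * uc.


U = k * uc
U = 2 * 0.542
U = 1.0840

1.0840


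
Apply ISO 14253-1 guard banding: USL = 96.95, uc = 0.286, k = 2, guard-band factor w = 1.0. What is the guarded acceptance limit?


U = k * uc = 2 * 0.286 = 0.572
guard band g = w * U = 1.0 * 0.572 = 0.572
AL = USL - g = 96.95 - 0.572
AL = 96.3780

96.3780


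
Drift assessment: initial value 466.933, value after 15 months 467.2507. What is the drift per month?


rate = (v2 - v1) / months
= (467.2507 - 466.933) / 15
= 0.3177 / 15
= 0.0212

0.0212


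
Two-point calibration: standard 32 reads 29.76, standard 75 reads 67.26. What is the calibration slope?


slope = (y2 - y1) / (x2 - x1)
= (67.26 - 29.76) / (75 - 32)
= 37.5000 / 43
= 0.8721

0.8721


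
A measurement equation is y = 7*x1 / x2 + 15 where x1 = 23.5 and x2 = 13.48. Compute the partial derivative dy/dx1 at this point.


y = 7*x1 / x2 + 15
dy/dx1 = 7/x2
Evaluate at x2 = 13.48: c1 = 7 / 13.48
c1 = 0.5193

0.5193


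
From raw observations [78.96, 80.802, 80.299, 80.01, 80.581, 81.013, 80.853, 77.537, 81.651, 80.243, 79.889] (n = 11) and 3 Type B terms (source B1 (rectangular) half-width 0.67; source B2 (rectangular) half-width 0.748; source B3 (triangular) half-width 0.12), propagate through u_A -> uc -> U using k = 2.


mean = (78.96 + 80.802 + 80.299 + 80.01 + 80.581 + 81.013 + 80.853 + 77.537 + 81.651 + 80.243 + 79.889) / 11 = 80.16709091
s = sqrt(sum((x - mean)^2)/(n-1)) = 1.1163365
u_A = s / sqrt(n) = 1.1163365 / sqrt(11) = 0.33658812
u_B1 = 0.67 / sqrt(3) = 0.38682468
u_B2 = 0.748 / sqrt(3) = 0.431858
u_B3 = 0.12 / sqrt(6) = 0.048989795
uc = sqrt(0.33658812^2 + 0.38682468^2 + 0.431858^2 + 0.048989795^2) = 0.6721802
U = k * uc = 2 * 0.6721802
U = 1.3444

1.3444


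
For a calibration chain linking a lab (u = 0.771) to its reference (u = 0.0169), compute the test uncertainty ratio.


TUR = u_lab / u_ref
= 0.771 / 0.0169
= 45.6213

45.6213


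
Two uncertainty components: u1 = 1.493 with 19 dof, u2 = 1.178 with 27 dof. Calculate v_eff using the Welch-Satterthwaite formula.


uc = sqrt(u1^2 + u2^2) = sqrt(1.493^2 + 1.178^2) = 1.901771
v_eff = uc^4 / (u1^4/v1 + u2^4/v2)
= 1.901771^4 / (1.493^4/19 + 1.178^4/27)
= 13.080757 / 0.33282939
v_eff = 39.3017

39.3017


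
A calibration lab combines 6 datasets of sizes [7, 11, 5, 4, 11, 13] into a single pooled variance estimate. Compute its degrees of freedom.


nu = sum_i (n_i - 1)
nu = ((7 - 1) + (11 - 1) + (5 - 1) + (4 - 1) + (11 - 1) + (13 - 1))
nu = 6 + 10 + 4 + 3 + 10 + 12
nu = 45

45


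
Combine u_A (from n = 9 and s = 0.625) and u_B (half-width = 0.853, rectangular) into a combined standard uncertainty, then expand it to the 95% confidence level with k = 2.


u_A = s / sqrt(n) = 0.625 / sqrt(9) = 0.20833333
u_B = half_width / sqrt(3) = 0.853 / sqrt(3) = 0.49247978
uc = sqrt(u_A^2 + u_B^2) = sqrt(0.20833333^2 + 0.49247978^2) = 0.53473275
U = k * uc = 2 * 0.53473275
U = 1.0695

1.0695


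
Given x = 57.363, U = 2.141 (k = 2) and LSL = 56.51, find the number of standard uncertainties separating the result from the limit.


u = U / k = 2.141 / 2 = 1.0705
margin = |LSL - x| = |56.51 - 57.363| = 0.853
z = margin / u = 0.853 / 1.0705
z = 0.7968

0.7968


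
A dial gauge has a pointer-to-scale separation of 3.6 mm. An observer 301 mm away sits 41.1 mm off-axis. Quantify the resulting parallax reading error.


error = h * offset / d
= 3.6 * 41.1 / 301
= 0.4916

0.4916


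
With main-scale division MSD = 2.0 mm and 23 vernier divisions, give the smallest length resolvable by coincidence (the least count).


LC = MSD / n_div
= 2.0 / 23
= 0.0870

0.0870


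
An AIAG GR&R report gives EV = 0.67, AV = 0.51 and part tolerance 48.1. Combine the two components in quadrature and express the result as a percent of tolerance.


GRR = sqrt(EV^2 + AV^2) = sqrt(0.67^2 + 0.51^2) = 0.84202138
%GRR = GRR / tol * 100 = 0.84202138 / 48.1 * 100
%GRR = 1.7506

1.7506


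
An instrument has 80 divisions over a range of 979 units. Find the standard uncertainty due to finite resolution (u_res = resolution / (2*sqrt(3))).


resolution = range / divisions
resolution = 979 / 80 = 12.2375
u_res = resolution / (2*sqrt(3))
u_res = 12.2375 / 3.4641016
u_res = 3.5327

3.5327


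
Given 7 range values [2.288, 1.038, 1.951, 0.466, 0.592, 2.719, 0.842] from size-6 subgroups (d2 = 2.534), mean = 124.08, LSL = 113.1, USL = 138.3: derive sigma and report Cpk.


R_bar = (2.288 + 1.038 + 1.951 + 0.466 + 0.592 + 2.719 + 0.842) / 7 = 1.4137143
sigma = R_bar / d2 = 1.4137143 / 2.534 = 0.5578983
Cp = (USL - LSL)/(6*sigma) = (138.3 - 113.1)/(6*0.5578983) = 7.5283
Cpu = (138.3 - 124.08)/(3*0.5578983) = 8.4962
Cpl = (124.08 - 113.1)/(3*0.5578983) = 6.5603
Cpk = min(Cpu, Cpl) = 6.5603

6.5603


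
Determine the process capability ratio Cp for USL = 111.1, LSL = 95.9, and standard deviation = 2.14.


Cp = (USL - LSL) / (6 * sigma)
= (111.1 - 95.9) / (6 * 2.14)
= 15.2000 / 12.8400
= 1.1838

1.1838


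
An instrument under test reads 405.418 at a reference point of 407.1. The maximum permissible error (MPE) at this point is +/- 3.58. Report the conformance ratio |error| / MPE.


e = indication - reference = 405.418 - 407.1 = -1.6820
|e| = 1.6820
ratio = |e| / MPE = 1.6820 / 3.58
ratio = 0.4698

0.4698


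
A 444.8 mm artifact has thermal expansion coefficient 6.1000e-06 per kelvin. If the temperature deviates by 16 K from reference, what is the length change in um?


dL = L * alpha * dT
= 444.8 * 6.1000e-06 * 16
= 0.0434125 mm
dL_um = 0.0434125 * 1000 = 43.4125 um

43.4125


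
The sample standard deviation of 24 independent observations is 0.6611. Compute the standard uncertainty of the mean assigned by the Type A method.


u_A = s / sqrt(n)
u_A = 0.6611 / sqrt(24)
u_A = 0.6611 / 4.8989795
u_A = 0.1349

0.1349


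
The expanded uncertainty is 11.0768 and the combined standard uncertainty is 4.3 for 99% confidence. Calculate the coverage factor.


k = U / uc
k = 11.0768 / 4.3
k = 2.576

2.576


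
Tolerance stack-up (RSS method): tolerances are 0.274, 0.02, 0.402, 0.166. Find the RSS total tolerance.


RSS = sqrt(0.274^2 + 0.02^2 + 0.402^2 + 0.166^2)
= sqrt(0.264636)
= 0.5144

0.5144


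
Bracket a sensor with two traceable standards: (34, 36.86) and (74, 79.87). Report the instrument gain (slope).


slope = (y2 - y1) / (x2 - x1)
= (79.87 - 36.86) / (74 - 34)
= 43.0100 / 40
= 1.0753

1.0753


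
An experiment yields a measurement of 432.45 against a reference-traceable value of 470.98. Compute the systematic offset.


Systematic error = measured - true
= 432.45 - 470.98
= -38.5300

-38.5300


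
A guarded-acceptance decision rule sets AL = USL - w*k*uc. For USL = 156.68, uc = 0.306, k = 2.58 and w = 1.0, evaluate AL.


U = k * uc = 2.58 * 0.306 = 0.78948
guard band g = w * U = 1.0 * 0.78948 = 0.78948
AL = USL - g = 156.68 - 0.78948
AL = 155.8905

155.8905


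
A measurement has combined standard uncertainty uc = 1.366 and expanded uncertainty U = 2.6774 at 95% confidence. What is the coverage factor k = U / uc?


k = U / uc
k = 2.6774 / 1.366
k = 1.96

1.96


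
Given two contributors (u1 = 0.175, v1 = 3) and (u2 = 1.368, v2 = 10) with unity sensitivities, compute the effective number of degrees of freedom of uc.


uc = sqrt(u1^2 + u2^2) = sqrt(0.175^2 + 1.368^2) = 1.3791479
v_eff = uc^4 / (u1^4/v1 + u2^4/v2)
= 1.3791479^4 / (0.175^4/3 + 1.368^4/10)
= 3.6177901 / 0.35053541
v_eff = 10.3208

10.3208


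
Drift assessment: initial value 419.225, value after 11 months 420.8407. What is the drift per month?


rate = (v2 - v1) / months
= (420.8407 - 419.225) / 11
= 1.6157 / 11
= 0.1469

0.1469


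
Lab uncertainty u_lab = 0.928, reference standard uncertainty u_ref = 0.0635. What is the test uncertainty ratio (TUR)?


TUR = u_lab / u_ref
= 0.928 / 0.0635
= 14.6142

14.6142


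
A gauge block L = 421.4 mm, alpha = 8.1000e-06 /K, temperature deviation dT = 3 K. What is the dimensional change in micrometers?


dL = L * alpha * dT
= 421.4 * 8.1000e-06 * 3
= 0.0102400 mm
dL_um = 0.0102400 * 1000 = 10.2400 um

10.2400


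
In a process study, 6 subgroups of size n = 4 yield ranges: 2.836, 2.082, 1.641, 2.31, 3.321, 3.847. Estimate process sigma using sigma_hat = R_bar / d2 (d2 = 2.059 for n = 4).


R_bar = (2.836 + 2.082 + 1.641 + 2.31 + 3.321 + 3.847) / 6
R_bar = 16.037 / 6 = 2.6728333
sigma_hat = R_bar / d2 = 2.6728333 / 2.059 = 1.2981

1.2981


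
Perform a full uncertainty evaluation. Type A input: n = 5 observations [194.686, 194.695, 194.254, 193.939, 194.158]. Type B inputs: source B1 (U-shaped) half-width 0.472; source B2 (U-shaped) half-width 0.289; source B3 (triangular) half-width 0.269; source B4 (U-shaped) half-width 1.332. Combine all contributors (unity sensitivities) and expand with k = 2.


mean = (194.686 + 194.695 + 194.254 + 193.939 + 194.158) / 5 = 194.3464
s = sqrt(sum((x - mean)^2)/(n-1)) = 0.33423689
u_A = s / sqrt(n) = 0.33423689 / sqrt(5) = 0.14947528
u_B1 = 0.472 / sqrt(2) = 0.3337544
u_B2 = 0.289 / sqrt(2) = 0.20435386
u_B3 = 0.269 / sqrt(6) = 0.10981879
u_B4 = 1.332 / sqrt(2) = 0.94186623
uc = sqrt(0.14947528^2 + 0.3337544^2 + 0.20435386^2 + 0.10981879^2 + 0.94186623^2) = 1.0366617
U = k * uc = 2 * 1.0366617
U = 2.0733

2.0733


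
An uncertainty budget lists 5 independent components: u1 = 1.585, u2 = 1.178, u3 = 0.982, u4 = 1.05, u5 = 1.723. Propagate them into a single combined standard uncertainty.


uc = sqrt(1.585^2 + 1.178^2 + 0.982^2 + 1.05^2 + 1.723^2)
uc = sqrt(8.935462)
uc = 2.9892

2.9892


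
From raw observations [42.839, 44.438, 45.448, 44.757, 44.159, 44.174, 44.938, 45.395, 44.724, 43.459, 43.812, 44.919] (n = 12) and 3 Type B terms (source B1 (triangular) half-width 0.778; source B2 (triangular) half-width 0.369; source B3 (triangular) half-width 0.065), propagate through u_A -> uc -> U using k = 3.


mean = (42.839 + 44.438 + 45.448 + 44.757 + 44.159 + 44.174 + 44.938 + 45.395 + 44.724 + 43.459 + 43.812 + 44.919) / 12 = 44.42183333
s = sqrt(sum((x - mean)^2)/(n-1)) = 0.77766467
u_A = s / sqrt(n) = 0.77766467 / sqrt(12) = 0.22449245
u_B1 = 0.778 / sqrt(6) = 0.31761717
u_B2 = 0.369 / sqrt(6) = 0.15064362
u_B3 = 0.065 / sqrt(6) = 0.026536139
uc = sqrt(0.22449245^2 + 0.31761717^2 + 0.15064362^2 + 0.026536139^2) = 0.41794162
U = k * uc = 3 * 0.41794162
U = 1.2538

1.2538


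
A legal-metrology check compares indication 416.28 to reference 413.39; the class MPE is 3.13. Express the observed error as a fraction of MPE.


e = indication - reference = 416.28 - 413.39 = 2.8900
|e| = 2.8900
ratio = |e| / MPE = 2.8900 / 3.13
ratio = 0.9233

0.9233


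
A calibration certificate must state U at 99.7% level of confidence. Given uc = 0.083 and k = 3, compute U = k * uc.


U = k * uc
U = 3 * 0.083
U = 0.2490

0.2490


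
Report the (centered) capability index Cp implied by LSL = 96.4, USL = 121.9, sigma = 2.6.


Cp = (USL - LSL) / (6 * sigma)
= (121.9 - 96.4) / (6 * 2.6)
= 25.5000 / 15.6000
= 1.6346

1.6346


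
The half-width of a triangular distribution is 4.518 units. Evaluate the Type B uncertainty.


u_B = half_width / sqrt(6)
u_B = 4.518 / 2.4494897
u_B = 1.8445

1.8445


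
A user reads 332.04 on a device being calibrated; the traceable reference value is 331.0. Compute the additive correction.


Correction = standard - reading
= 331.0 - 332.04
= -1.0400

-1.0400


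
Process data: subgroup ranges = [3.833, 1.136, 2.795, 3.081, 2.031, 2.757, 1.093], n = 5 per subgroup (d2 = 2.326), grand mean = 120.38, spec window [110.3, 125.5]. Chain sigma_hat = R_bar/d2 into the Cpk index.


R_bar = (3.833 + 1.136 + 2.795 + 3.081 + 2.031 + 2.757 + 1.093) / 7 = 2.3894286
sigma = R_bar / d2 = 2.3894286 / 2.326 = 1.0272694
Cp = (USL - LSL)/(6*sigma) = (125.5 - 110.3)/(6*1.0272694) = 2.4661
Cpu = (125.5 - 120.38)/(3*1.0272694) = 1.6614
Cpl = (120.38 - 110.3)/(3*1.0272694) = 3.2708
Cpk = min(Cpu, Cpl) = 1.6614

1.6614


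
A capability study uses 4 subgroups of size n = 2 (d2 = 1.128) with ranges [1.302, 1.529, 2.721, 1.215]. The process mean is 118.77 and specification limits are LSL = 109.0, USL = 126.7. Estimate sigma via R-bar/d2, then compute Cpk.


R_bar = (1.302 + 1.529 + 2.721 + 1.215) / 4 = 1.69175
sigma = R_bar / d2 = 1.69175 / 1.128 = 1.4997784
Cp = (USL - LSL)/(6*sigma) = (126.7 - 109.0)/(6*1.4997784) = 1.9670
Cpu = (126.7 - 118.77)/(3*1.4997784) = 1.7625
Cpl = (118.77 - 109.0)/(3*1.4997784) = 2.1714
Cpk = min(Cpu, Cpl) = 1.7625

1.7625


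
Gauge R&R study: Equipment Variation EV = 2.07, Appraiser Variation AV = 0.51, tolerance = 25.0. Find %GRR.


GRR = sqrt(EV^2 + AV^2) = sqrt(2.07^2 + 0.51^2) = 2.1319006
%GRR = GRR / tol * 100 = 2.1319006 / 25.0 * 100
%GRR = 8.5276

8.5276


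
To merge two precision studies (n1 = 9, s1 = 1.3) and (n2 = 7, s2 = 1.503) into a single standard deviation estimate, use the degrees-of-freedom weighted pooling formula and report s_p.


s_p = sqrt(((n1-1)*s1^2 + (n2-1)*s2^2) / (n1+n2-2))
numerator = (9-1)*1.3^2 + (7-1)*1.503^2 = 13.52 + 13.554054 = 27.074054
denominator = 9 + 7 - 2 = 14
s_p^2 = 27.074054 / 14 = 1.933861
s_p = sqrt(1.933861) = 1.3906

1.3906


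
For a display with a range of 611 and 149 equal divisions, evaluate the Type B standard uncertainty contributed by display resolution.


resolution = range / divisions
resolution = 611 / 149 = 4.1006711
u_res = resolution / (2*sqrt(3))
u_res = 4.1006711 / 3.4641016
u_res = 1.1838

1.1838


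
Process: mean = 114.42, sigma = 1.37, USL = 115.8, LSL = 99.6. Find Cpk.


Cpu = (USL - mean) / (3*sigma) = (115.8 - 114.42) / (3*1.37) = 0.3358
Cpl = (mean - LSL) / (3*sigma) = (114.42 - 99.6) / (3*1.37) = 3.6058
Cpk = min(Cpu, Cpl) = 0.3358

0.3358


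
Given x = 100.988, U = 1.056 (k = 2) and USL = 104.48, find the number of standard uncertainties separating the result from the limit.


u = U / k = 1.056 / 2 = 0.528
margin = |USL - x| = |104.48 - 100.988| = 3.492
z = margin / u = 3.492 / 0.528
z = 6.6136

6.6136


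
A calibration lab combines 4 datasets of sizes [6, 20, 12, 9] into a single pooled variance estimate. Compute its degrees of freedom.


nu = sum_i (n_i - 1)
nu = ((6 - 1) + (20 - 1) + (12 - 1) + (9 - 1))
nu = 5 + 19 + 11 + 8
nu = 43

43


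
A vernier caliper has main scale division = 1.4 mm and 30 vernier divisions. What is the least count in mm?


LC = MSD / n_div
= 1.4 / 30
= 0.0467

0.0467


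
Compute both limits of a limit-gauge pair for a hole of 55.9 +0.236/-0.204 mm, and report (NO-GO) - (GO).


GO = nominal - lower_tol (smallest hole = maximum material condition)
GO = 55.9 - 0.204 = 55.696
NO-GO = nominal + upper_tol (largest hole = least material condition)
NO-GO = 55.9 + 0.236 = 56.136
spread = NO-GO - GO = 56.136 - 55.696 = 0.4400

0.4400


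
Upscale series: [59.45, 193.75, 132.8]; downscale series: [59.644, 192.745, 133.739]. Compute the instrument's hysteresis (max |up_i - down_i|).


|59.45 - 59.644| = 0.1940
|193.75 - 192.745| = 1.0050
|132.8 - 133.739| = 0.9390
hysteresis = max(diffs) = 1.0050

1.0050


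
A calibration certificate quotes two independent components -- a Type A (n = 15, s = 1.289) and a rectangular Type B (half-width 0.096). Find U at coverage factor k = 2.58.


u_A = s / sqrt(n) = 1.289 / sqrt(15) = 0.33281837
u_B = half_width / sqrt(3) = 0.096 / sqrt(3) = 0.055425626
uc = sqrt(u_A^2 + u_B^2) = sqrt(0.33281837^2 + 0.055425626^2) = 0.33740194
U = k * uc = 2.58 * 0.33740194
U = 0.8705

0.8705


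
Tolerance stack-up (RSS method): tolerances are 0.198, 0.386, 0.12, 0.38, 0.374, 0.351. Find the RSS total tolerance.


RSS = sqrt(0.198^2 + 0.386^2 + 0.12^2 + 0.38^2 + 0.374^2 + 0.351^2)
= sqrt(0.610077)
= 0.7811

0.7811


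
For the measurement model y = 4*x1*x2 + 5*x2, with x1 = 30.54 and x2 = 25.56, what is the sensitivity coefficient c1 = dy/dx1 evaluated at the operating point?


y = 4*x1*x2 + 5*x2
dy/dx1 = 4*x2
Evaluate at x2 = 25.56: c1 = 4 * 25.56
c1 = 102.2400

102.2400


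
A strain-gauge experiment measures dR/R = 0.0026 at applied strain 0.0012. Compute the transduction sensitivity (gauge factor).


GF = (dR/R) / epsilon
= 0.0026 / 0.0012
= 2.1667

2.1667


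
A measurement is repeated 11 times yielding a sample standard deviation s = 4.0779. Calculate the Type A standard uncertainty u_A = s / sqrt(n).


u_A = s / sqrt(n)
u_A = 4.0779 / sqrt(11)
u_A = 4.0779 / 3.3166248
u_A = 1.2295

1.2295


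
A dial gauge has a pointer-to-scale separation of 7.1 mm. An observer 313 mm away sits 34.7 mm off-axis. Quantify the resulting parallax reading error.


error = h * offset / d
= 7.1 * 34.7 / 313
= 0.7871

0.7871


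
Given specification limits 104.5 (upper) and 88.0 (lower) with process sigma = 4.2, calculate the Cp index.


Cp = (USL - LSL) / (6 * sigma)
= (104.5 - 88.0) / (6 * 4.2)
= 16.5000 / 25.2000
= 0.6548

0.6548


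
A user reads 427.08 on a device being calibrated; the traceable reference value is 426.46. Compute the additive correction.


Correction = standard - reading
= 426.46 - 427.08
= -0.6200

-0.6200


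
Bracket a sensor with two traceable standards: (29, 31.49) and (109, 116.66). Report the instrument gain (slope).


slope = (y2 - y1) / (x2 - x1)
= (116.66 - 31.49) / (109 - 29)
= 85.1700 / 80
= 1.0646

1.0646


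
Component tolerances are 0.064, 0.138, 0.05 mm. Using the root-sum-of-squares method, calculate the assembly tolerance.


RSS = sqrt(0.064^2 + 0.138^2 + 0.05^2)
= sqrt(0.02564)
= 0.1601

0.1601


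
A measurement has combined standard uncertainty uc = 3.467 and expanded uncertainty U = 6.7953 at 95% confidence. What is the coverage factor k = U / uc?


k = U / uc
k = 6.7953 / 3.467
k = 1.96

1.96


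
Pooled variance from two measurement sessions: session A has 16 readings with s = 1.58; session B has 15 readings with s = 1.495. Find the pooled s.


s_p = sqrt(((n1-1)*s1^2 + (n2-1)*s2^2) / (n1+n2-2))
numerator = (16-1)*1.58^2 + (15-1)*1.495^2 = 37.446 + 31.29035 = 68.73635
denominator = 16 + 15 - 2 = 29
s_p^2 = 68.73635 / 29 = 2.370219
s_p = sqrt(2.370219) = 1.5396

1.5396


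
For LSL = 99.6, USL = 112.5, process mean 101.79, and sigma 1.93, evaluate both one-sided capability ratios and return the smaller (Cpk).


Cpu = (USL - mean) / (3*sigma) = (112.5 - 101.79) / (3*1.93) = 1.8497
Cpl = (mean - LSL) / (3*sigma) = (101.79 - 99.6) / (3*1.93) = 0.3782
Cpk = min(Cpu, Cpl) = 0.3782

0.3782


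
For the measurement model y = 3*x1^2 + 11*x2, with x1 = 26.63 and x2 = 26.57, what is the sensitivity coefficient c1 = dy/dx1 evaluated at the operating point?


y = 3*x1^2 + 11*x2
dy/dx1 = 2*3*x1
Evaluate at x1 = 26.63: c1 = 6 * 26.63
c1 = 159.7800

159.7800


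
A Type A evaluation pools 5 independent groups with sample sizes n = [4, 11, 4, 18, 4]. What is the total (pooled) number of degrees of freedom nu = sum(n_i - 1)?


nu = sum_i (n_i - 1)
nu = ((4 - 1) + (11 - 1) + (4 - 1) + (18 - 1) + (4 - 1))
nu = 3 + 10 + 3 + 17 + 3
nu = 36

36


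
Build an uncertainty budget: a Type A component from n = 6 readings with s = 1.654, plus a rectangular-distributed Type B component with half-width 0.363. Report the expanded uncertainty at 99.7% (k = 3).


u_A = s / sqrt(n) = 1.654 / sqrt(6) = 0.67524267
u_B = half_width / sqrt(3) = 0.363 / sqrt(3) = 0.20957815
uc = sqrt(u_A^2 + u_B^2) = sqrt(0.67524267^2 + 0.20957815^2) = 0.70701886
U = k * uc = 3 * 0.70701886
U = 2.1211

2.1211


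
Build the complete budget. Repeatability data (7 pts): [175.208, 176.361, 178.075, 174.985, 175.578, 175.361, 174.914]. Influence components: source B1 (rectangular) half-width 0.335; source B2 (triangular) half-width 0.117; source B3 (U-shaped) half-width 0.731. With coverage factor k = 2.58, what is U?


mean = (175.208 + 176.361 + 178.075 + 174.985 + 175.578 + 175.361 + 174.914) / 7 = 175.7831429
s = sqrt(sum((x - mean)^2)/(n-1)) = 1.1202713
u_A = s / sqrt(n) = 1.1202713 / sqrt(7) = 0.42342275
u_B1 = 0.335 / sqrt(3) = 0.19341234
u_B2 = 0.117 / sqrt(6) = 0.04776505
u_B3 = 0.731 / sqrt(2) = 0.51689506
uc = sqrt(0.42342275^2 + 0.19341234^2 + 0.04776505^2 + 0.51689506^2) = 0.69724971
U = k * uc = 2.58 * 0.69724971
U = 1.7989

1.7989


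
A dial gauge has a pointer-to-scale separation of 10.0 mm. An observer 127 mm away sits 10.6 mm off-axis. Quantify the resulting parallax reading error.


error = h * offset / d
= 10.0 * 10.6 / 127
= 0.8346

0.8346


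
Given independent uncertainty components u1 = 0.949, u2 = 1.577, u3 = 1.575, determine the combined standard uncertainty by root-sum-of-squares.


uc = sqrt(0.949^2 + 1.577^2 + 1.575^2)
uc = sqrt(5.868155)
uc = 2.4224

2.4224


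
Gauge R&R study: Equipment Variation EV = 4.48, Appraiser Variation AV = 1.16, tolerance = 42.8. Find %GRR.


GRR = sqrt(EV^2 + AV^2) = sqrt(4.48^2 + 1.16^2) = 4.6277424
%GRR = GRR / tol * 100 = 4.6277424 / 42.8 * 100
%GRR = 10.8125

10.8125


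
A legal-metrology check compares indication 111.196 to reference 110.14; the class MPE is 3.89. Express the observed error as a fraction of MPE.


e = indication - reference = 111.196 - 110.14 = 1.0560
|e| = 1.0560
ratio = |e| / MPE = 1.0560 / 3.89
ratio = 0.2715

0.2715


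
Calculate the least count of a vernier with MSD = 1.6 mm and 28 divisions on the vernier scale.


LC = MSD / n_div
= 1.6 / 28
= 0.0571

0.0571


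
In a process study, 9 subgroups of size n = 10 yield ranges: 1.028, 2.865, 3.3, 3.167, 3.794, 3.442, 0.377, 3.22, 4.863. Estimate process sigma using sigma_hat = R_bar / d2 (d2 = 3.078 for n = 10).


R_bar = (1.028 + 2.865 + 3.3 + 3.167 + 3.794 + 3.442 + 0.377 + 3.22 + 4.863) / 9
R_bar = 26.056 / 9 = 2.8951111
sigma_hat = R_bar / d2 = 2.8951111 / 3.078 = 0.9406

0.9406


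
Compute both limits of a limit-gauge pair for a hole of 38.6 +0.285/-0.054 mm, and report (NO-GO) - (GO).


GO = nominal - lower_tol (smallest hole = maximum material condition)
GO = 38.6 - 0.054 = 38.546
NO-GO = nominal + upper_tol (largest hole = least material condition)
NO-GO = 38.6 + 0.285 = 38.885
spread = NO-GO - GO = 38.885 - 38.546 = 0.3390

0.3390


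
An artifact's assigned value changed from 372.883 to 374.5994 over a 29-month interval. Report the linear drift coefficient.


rate = (v2 - v1) / months
= (374.5994 - 372.883) / 29
= 1.7164 / 29
= 0.0592

0.0592


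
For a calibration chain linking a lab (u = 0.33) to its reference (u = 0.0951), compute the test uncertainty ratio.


TUR = u_lab / u_ref
= 0.33 / 0.0951
= 3.4700

3.4700


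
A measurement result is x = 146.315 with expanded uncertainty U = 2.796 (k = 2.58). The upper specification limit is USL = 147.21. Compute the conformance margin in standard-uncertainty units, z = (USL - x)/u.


u = U / k = 2.796 / 2.58 = 1.0837209
margin = |USL - x| = |147.21 - 146.315| = 0.895
z = margin / u = 0.895 / 1.0837209
z = 0.8259

0.8259


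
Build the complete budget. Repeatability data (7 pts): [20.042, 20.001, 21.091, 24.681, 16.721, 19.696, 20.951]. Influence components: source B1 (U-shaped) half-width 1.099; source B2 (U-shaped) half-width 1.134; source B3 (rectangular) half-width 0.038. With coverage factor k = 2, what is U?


mean = (20.042 + 20.001 + 21.091 + 24.681 + 16.721 + 19.696 + 20.951) / 7 = 20.45471429
s = sqrt(sum((x - mean)^2)/(n-1)) = 2.3595589
u_A = s / sqrt(n) = 2.3595589 / sqrt(7) = 0.89182944
u_B1 = 1.099 / sqrt(2) = 0.77711035
u_B2 = 1.134 / sqrt(2) = 0.80185909
u_B3 = 0.038 / sqrt(3) = 0.02193931
uc = sqrt(0.89182944^2 + 0.77711035^2 + 0.80185909^2 + 0.02193931^2) = 1.4292374
U = k * uc = 2 * 1.4292374
U = 2.8585

2.8585


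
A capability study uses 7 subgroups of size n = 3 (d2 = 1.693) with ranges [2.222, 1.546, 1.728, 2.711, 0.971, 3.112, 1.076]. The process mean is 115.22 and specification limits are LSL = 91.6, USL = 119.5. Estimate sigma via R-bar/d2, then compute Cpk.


R_bar = (2.222 + 1.546 + 1.728 + 2.711 + 0.971 + 3.112 + 1.076) / 7 = 1.9094286
sigma = R_bar / d2 = 1.9094286 / 1.693 = 1.1278373
Cp = (USL - LSL)/(6*sigma) = (119.5 - 91.6)/(6*1.1278373) = 4.1229
Cpu = (119.5 - 115.22)/(3*1.1278373) = 1.2650
Cpl = (115.22 - 91.6)/(3*1.1278373) = 6.9809
Cpk = min(Cpu, Cpl) = 1.2650

1.2650


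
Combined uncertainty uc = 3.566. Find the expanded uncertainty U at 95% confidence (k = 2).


U = k * uc
U = 2 * 3.566
U = 7.1320

7.1320


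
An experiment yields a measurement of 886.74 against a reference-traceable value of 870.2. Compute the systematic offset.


Systematic error = measured - true
= 886.74 - 870.2
= 16.5400

16.5400


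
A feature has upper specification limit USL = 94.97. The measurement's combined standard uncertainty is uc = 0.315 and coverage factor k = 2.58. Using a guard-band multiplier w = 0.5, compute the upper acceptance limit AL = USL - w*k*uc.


U = k * uc = 2.58 * 0.315 = 0.8127
guard band g = w * U = 0.5 * 0.8127 = 0.40635
AL = USL - g = 94.97 - 0.40635
AL = 94.5636

94.5636


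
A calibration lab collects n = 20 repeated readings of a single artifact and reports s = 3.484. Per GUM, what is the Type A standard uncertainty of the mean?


u_A = s / sqrt(n)
u_A = 3.484 / sqrt(20)
u_A = 3.484 / 4.472136
u_A = 0.7790

0.7790


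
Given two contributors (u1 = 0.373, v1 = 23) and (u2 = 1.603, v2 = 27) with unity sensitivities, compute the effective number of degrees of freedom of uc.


uc = sqrt(u1^2 + u2^2) = sqrt(0.373^2 + 1.603^2) = 1.6458244
v_eff = uc^4 / (u1^4/v1 + u2^4/v2)
= 1.6458244^4 / (0.373^4/23 + 1.603^4/27)
= 7.3372613 / 0.2453931
v_eff = 29.9000

29.9000


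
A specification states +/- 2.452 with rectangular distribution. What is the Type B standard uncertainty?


u_B = half_width / sqrt(3)
u_B = 2.452 / 1.7320508
u_B = 1.4157

1.4157


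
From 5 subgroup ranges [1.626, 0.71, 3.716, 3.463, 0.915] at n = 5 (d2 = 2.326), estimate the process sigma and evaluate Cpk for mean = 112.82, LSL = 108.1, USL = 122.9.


R_bar = (1.626 + 0.71 + 3.716 + 3.463 + 0.915) / 5 = 2.086
sigma = R_bar / d2 = 2.086 / 2.326 = 0.89681857
Cp = (USL - LSL)/(6*sigma) = (122.9 - 108.1)/(6*0.89681857) = 2.7505
Cpu = (122.9 - 112.82)/(3*0.89681857) = 3.7466
Cpl = (112.82 - 108.1)/(3*0.89681857) = 1.7543
Cpk = min(Cpu, Cpl) = 1.7543

1.7543


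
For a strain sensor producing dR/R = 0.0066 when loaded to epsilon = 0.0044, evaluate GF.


GF = (dR/R) / epsilon
= 0.0066 / 0.0044
= 1.5000

1.5000


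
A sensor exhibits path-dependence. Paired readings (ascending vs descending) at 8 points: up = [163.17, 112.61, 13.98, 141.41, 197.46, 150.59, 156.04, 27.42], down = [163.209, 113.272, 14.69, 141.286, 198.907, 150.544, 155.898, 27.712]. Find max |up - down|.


|163.17 - 163.209| = 0.0390
|112.61 - 113.272| = 0.6620
|13.98 - 14.69| = 0.7100
|141.41 - 141.286| = 0.1240
|197.46 - 198.907| = 1.4470
|150.59 - 150.544| = 0.0460
|156.04 - 155.898| = 0.1420
|27.42 - 27.712| = 0.2920
hysteresis = max(diffs) = 1.4470

1.4470


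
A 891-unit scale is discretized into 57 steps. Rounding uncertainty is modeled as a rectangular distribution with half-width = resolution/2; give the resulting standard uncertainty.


resolution = range / divisions
resolution = 891 / 57 = 15.631579
u_res = resolution / (2*sqrt(3))
u_res = 15.631579 / 3.4641016
u_res = 4.5124

4.5124


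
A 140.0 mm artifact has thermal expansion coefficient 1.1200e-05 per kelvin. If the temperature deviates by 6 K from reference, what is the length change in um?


dL = L * alpha * dT
= 140.0 * 1.1200e-05 * 6
= 0.0094080 mm
dL_um = 0.0094080 * 1000 = 9.4080 um

9.4080


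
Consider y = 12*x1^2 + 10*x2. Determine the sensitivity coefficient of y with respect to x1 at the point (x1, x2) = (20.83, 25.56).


y = 12*x1^2 + 10*x2
dy/dx1 = 2*12*x1
Evaluate at x1 = 20.83: c1 = 24 * 20.83
c1 = 499.9200

499.9200


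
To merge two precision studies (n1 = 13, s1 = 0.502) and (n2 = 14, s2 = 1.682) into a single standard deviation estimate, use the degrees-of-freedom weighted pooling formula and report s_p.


s_p = sqrt(((n1-1)*s1^2 + (n2-1)*s2^2) / (n1+n2-2))
numerator = (13-1)*0.502^2 + (14-1)*1.682^2 = 3.024048 + 36.778612 = 39.80266
denominator = 13 + 14 - 2 = 25
s_p^2 = 39.80266 / 25 = 1.5921064
s_p = sqrt(1.5921064) = 1.2618

1.2618


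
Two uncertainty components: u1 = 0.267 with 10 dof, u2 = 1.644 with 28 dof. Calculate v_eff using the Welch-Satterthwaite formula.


uc = sqrt(u1^2 + u2^2) = sqrt(0.267^2 + 1.644^2) = 1.6655405
v_eff = uc^4 / (u1^4/v1 + u2^4/v2)
= 1.6655405^4 / (0.267^4/10 + 1.644^4/28)
= 7.6952156 / 0.26139328
v_eff = 29.4392

29.4392


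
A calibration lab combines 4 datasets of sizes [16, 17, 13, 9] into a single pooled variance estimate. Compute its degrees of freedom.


nu = sum_i (n_i - 1)
nu = ((16 - 1) + (17 - 1) + (13 - 1) + (9 - 1))
nu = 15 + 16 + 12 + 8
nu = 51

51


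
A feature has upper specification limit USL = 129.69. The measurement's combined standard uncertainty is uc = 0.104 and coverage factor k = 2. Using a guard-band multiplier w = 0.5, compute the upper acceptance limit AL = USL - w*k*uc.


U = k * uc = 2 * 0.104 = 0.208
guard band g = w * U = 0.5 * 0.208 = 0.104
AL = USL - g = 129.69 - 0.104
AL = 129.5860

129.5860


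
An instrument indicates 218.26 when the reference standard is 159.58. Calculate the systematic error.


Systematic error = measured - true
= 218.26 - 159.58
= 58.6800

58.6800


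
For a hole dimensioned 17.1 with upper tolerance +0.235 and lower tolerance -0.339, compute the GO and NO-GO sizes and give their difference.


GO = nominal - lower_tol (smallest hole = maximum material condition)
GO = 17.1 - 0.339 = 16.761
NO-GO = nominal + upper_tol (largest hole = least material condition)
NO-GO = 17.1 + 0.235 = 17.335
spread = NO-GO - GO = 17.335 - 16.761 = 0.5740

0.5740


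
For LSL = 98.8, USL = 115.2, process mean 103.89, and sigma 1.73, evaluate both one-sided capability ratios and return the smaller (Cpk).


Cpu = (USL - mean) / (3*sigma) = (115.2 - 103.89) / (3*1.73) = 2.1792
Cpl = (mean - LSL) / (3*sigma) = (103.89 - 98.8) / (3*1.73) = 0.9807
Cpk = min(Cpu, Cpl) = 0.9807

0.9807


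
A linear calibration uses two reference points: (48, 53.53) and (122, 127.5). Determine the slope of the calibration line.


slope = (y2 - y1) / (x2 - x1)
= (127.5 - 53.53) / (122 - 48)
= 73.9700 / 74
= 0.9996

0.9996


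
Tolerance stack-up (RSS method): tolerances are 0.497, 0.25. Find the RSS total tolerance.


RSS = sqrt(0.497^2 + 0.25^2)
= sqrt(0.309509)
= 0.5563

0.5563


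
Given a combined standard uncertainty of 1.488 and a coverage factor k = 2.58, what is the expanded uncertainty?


U = k * uc
U = 2.58 * 1.488
U = 3.8390

3.8390


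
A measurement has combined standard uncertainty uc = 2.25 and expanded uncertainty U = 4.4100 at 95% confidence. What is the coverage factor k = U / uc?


k = U / uc
k = 4.4100 / 2.25
k = 1.96

1.96


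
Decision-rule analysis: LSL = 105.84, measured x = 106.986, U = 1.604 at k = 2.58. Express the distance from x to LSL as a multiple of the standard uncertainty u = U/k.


u = U / k = 1.604 / 2.58 = 0.62170543
margin = |LSL - x| = |105.84 - 106.986| = 1.146
z = margin / u = 1.146 / 0.62170543
z = 1.8433

1.8433


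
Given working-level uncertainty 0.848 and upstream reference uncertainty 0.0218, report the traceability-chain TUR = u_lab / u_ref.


TUR = u_lab / u_ref
= 0.848 / 0.0218
= 38.8991

38.8991
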